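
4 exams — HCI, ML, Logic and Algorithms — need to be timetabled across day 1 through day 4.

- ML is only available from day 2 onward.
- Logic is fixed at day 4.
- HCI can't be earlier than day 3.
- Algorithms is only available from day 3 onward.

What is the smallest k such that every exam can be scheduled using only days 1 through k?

4 days

Logic can't be placed before day 4, so the schedule must run through at least day 4.
4 works (last occupied day: day 4): for example Logic in day 4; HCI in day 3; ML in day 2; Algorithms in day 3.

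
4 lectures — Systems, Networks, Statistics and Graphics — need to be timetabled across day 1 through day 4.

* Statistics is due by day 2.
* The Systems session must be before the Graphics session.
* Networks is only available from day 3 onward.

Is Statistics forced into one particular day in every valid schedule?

No

Statistics can be day 1 (e.g. Statistics=day 1; Networks=day 3; Systems=day 1; Graphics=day 2) or day 2 (e.g. Statistics -> day 2; Networks -> day 3; Graphics -> day 2; Systems -> day 1).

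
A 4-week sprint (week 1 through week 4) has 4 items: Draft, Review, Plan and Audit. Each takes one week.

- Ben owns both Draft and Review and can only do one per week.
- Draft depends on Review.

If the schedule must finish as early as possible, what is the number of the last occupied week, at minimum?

The precedence chain requires at least 2 distinct weeks.
2 works (last occupied week: week 2): for example Draft in week 2; Review in week 1; Plan in week 1; Audit in week 1.

week 2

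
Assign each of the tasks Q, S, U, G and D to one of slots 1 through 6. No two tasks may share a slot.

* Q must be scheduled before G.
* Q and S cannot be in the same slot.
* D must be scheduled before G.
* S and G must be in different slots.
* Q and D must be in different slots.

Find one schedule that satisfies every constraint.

D in 2; U in 5; Q in 1; S in 4; G in 3

Checking: Q(1) before G(3); D(2) before G(3); Q(1) != D(2); S(4) != G(3); Q(1) != S(4); max 1 per slot (cap 1).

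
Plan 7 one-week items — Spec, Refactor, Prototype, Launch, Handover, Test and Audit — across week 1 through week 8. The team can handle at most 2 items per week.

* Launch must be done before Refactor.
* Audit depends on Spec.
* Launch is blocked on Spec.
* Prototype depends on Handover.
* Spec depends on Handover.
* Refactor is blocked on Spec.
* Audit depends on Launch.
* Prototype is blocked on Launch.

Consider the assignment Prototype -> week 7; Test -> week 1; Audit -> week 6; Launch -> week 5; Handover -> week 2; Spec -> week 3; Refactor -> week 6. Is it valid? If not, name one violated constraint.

Yes

Launch is blocked on Spec — holds.
Prototype depends on Handover — holds.
Prototype is blocked on Launch — holds.
Spec depends on Handover — holds.
The team can handle at most 2 items per week — holds.
Audit depends on Spec — holds.
Launch must be done before Refactor — holds.
Audit depends on Launch — holds.
Refactor is blocked on Spec — holds.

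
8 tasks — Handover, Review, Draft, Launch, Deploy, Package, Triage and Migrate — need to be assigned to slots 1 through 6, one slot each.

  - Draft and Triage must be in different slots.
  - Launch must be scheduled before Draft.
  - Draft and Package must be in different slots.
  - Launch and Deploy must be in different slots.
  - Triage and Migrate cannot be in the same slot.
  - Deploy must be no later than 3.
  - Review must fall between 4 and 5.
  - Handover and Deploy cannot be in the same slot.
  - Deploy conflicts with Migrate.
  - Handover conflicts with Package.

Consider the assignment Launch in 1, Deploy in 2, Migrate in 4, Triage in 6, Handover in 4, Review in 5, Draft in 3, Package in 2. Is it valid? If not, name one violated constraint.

Deploy must be no later than 3 — holds.
Draft and Package must be in different slots — holds.
Handover conflicts with Package — holds.
Launch and Deploy must be in different slots — holds.
Triage and Migrate cannot be in the same slot — holds.
Draft and Triage must be in different slots — holds.
Launch must be scheduled before Draft — holds.
Deploy conflicts with Migrate — holds.
Review must fall between 4 and 5 — holds.
Handover and Deploy cannot be in the same slot — holds.

Valid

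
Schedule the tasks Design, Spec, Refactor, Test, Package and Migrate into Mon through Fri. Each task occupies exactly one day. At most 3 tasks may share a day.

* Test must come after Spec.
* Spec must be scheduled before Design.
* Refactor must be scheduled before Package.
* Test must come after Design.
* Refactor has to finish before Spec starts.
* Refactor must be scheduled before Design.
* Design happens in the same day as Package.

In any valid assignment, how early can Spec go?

Precedence pushes Spec to at least Tue; downstream work caps Spec at Wed.
Spec at Tue is achievable: Package -> Wed, Spec -> Tue, Test -> Thu, Migrate -> Mon, Refactor -> Mon, Design -> Wed.

Tue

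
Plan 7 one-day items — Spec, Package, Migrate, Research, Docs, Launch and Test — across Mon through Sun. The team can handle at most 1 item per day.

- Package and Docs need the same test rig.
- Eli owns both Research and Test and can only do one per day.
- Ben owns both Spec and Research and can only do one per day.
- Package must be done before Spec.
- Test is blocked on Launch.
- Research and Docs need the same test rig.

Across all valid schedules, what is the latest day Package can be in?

Sat

Downstream work caps Package at Sat.
Package at Sat is achievable: Launch in Mon; Spec in Sun; Migrate in Wed; Package in Sat; Research in Thu; Test in Tue; Docs in Fri.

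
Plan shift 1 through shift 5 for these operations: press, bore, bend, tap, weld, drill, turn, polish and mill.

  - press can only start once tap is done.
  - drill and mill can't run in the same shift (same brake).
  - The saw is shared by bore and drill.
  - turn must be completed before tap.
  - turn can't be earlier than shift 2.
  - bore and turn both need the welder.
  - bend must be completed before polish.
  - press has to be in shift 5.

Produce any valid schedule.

bend in shift 1; press in shift 5; turn in shift 2; polish in shift 2; mill in shift 1; tap in shift 3; bore in shift 1; drill in shift 2; weld in shift 1

Checking: tap(shift 3) before press(shift 5); turn(shift 2) before tap(shift 3); bend(shift 1) before polish(shift 2); drill(shift 2) != mill(shift 1); bore(shift 1) != turn(shift 2); bore(shift 1) != drill(shift 2); press=shift 5 in [shift 5,shift 5]; turn=shift 2 in [shift 2,shift 5].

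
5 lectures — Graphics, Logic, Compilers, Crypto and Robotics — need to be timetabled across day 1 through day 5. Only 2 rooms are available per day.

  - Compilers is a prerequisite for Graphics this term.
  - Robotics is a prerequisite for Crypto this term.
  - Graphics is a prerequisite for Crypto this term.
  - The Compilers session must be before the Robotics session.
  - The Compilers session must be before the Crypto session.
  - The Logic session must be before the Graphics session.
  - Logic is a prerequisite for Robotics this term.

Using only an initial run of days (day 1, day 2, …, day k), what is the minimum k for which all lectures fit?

3 days

The precedence chain requires at least 3 distinct days.
With at most 2 per day and 5 lectures, at least 3 days are needed.
3 works (last occupied day: day 3): for example Robotics -> day 2, Compilers -> day 1, Crypto -> day 3, Graphics -> day 2, Logic -> day 1.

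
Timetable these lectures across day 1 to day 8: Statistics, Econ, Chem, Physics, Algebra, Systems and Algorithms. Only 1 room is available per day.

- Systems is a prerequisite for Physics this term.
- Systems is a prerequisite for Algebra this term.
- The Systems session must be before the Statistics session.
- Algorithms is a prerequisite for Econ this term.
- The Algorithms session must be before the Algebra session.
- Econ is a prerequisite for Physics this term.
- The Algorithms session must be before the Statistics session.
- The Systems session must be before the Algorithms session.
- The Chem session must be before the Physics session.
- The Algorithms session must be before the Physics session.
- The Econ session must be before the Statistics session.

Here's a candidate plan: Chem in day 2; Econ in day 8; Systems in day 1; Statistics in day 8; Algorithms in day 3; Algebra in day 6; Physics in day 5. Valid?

Invalid. Only 1 room is available per day.

Algorithms is a prerequisite for Econ this term — holds.
Only 1 room is available per day — violated.
Systems is a prerequisite for Algebra this term — holds.
The Algorithms session must be before the Statistics session — holds.
The Chem session must be before the Physics session — holds.
The Algorithms session must be before the Physics session — holds.
Systems is a prerequisite for Physics this term — holds.
The Econ session must be before the Statistics session — violated.
The Systems session must be before the Algorithms session — holds.
Econ is a prerequisite for Physics this term — violated.
The Algorithms session must be before the Algebra session — holds.
The Systems session must be before the Statistics session — holds.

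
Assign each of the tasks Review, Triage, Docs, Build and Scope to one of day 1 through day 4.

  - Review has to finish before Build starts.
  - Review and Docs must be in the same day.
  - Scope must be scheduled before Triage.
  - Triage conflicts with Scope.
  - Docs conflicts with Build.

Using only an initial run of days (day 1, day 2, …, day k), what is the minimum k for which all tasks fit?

2

The precedence chain requires at least 2 distinct days.
2 works (last occupied day: day 2): for example Triage in day 2, Build in day 2, Scope in day 1, Docs in day 1, Review in day 1.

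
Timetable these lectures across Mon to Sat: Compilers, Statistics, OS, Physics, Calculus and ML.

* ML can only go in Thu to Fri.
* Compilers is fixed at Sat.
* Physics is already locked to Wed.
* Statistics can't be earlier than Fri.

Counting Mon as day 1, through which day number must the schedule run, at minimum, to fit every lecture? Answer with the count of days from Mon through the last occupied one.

6

Compilers can't be placed before Sat — that is day 6 counting from Mon — so the schedule must run through at least 6 days.
6 works (last occupied day: Sat): for example OS=Mon; Statistics=Fri; ML=Thu; Compilers=Sat; Physics=Wed; Calculus=Mon.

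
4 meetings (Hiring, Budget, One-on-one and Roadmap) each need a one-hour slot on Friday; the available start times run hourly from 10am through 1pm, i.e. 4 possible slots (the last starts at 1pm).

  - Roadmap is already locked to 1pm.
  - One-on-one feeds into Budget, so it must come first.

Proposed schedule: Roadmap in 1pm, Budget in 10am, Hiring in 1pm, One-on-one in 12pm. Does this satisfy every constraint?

One-on-one feeds into Budget, so it must come first — violated.
Roadmap is already locked to 1pm — holds.

Invalid. One-on-one feeds into Budget, so it must come first.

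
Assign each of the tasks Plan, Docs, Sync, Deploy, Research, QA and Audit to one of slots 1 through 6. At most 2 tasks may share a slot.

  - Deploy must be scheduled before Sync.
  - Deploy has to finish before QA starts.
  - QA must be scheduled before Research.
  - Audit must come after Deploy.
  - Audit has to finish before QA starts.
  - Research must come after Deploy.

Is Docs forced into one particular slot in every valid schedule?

Docs can be 1 (e.g. Research=4, Audit=2, Docs=1, Plan=3, QA=3, Deploy=1, Sync=2) or 2 (e.g. Sync in 3, Plan in 1, Research in 4, Deploy in 1, Docs in 2, Audit in 2, QA in 3).

No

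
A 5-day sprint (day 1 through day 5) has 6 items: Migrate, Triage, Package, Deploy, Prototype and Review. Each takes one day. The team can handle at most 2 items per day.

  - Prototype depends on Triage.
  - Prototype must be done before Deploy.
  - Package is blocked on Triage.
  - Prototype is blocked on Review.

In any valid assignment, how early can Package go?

Precedence pushes Package to at least day 2.
Package at day 2 is achievable: Migrate=day 3, Package=day 2, Review=day 1, Triage=day 1, Deploy=day 3, Prototype=day 2.

day 2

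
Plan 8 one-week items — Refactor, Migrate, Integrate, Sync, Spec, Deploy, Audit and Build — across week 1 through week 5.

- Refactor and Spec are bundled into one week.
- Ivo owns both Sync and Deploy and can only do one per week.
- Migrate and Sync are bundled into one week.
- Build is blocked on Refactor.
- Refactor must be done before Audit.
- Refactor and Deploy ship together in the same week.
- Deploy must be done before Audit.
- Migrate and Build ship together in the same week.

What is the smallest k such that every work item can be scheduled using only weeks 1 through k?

The precedence chain requires at least 2 distinct weeks.
2 works (last occupied week: week 2): for example Sync -> week 2; Audit -> week 2; Spec -> week 1; Refactor -> week 1; Migrate -> week 2; Build -> week 2; Deploy -> week 1; Integrate -> week 1.

2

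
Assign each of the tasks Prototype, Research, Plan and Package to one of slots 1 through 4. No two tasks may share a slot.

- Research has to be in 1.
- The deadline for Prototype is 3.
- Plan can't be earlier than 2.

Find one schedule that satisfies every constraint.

Research in 1; Prototype in 2; Package in 4; Plan in 3

Checking: Plan=3 in [2,4]; Prototype=2 in [1,3]; Research=1 in [1,1]; max 1 per slot (cap 1).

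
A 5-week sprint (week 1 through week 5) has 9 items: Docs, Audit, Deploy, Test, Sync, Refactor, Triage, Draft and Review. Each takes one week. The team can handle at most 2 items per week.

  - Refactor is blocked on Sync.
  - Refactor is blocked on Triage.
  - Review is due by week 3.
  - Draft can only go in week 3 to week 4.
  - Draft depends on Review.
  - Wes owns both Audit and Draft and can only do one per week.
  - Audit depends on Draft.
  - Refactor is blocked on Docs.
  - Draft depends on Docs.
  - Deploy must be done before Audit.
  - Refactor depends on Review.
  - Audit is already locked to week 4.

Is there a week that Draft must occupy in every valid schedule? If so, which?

week 3

Draft's window is week 3–week 4.
Audit is fixed at week 4, and Draft can't share a week with Audit.
So Draft must be week 3.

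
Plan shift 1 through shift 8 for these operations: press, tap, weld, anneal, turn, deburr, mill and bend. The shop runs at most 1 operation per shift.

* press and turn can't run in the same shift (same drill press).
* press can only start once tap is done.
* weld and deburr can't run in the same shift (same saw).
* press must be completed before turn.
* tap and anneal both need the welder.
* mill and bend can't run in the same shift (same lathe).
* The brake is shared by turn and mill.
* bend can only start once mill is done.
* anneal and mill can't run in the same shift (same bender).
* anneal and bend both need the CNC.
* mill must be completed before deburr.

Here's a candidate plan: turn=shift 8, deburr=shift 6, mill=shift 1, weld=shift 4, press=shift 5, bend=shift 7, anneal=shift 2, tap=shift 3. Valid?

Yes, all constraints hold

anneal and bend both need the CNC — holds.
weld and deburr can't run in the same shift (same saw) — holds.
mill must be completed before deburr — holds.
press can only start once tap is done — holds.
tap and anneal both need the welder — holds.
press and turn can't run in the same shift (same drill press) — holds.
anneal and mill can't run in the same shift (same bender) — holds.
press must be completed before turn — holds.
The shop runs at most 1 operation per shift — holds.
mill and bend can't run in the same shift (same lathe) — holds.
bend can only start once mill is done — holds.
The brake is shared by turn and mill — holds.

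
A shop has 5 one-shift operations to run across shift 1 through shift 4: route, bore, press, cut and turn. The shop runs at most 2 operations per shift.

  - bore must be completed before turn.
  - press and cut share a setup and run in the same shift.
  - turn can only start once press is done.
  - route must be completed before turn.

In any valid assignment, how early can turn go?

shift 3

Precedence pushes turn to at least shift 2.
turn at shift 3 is achievable: cut=shift 2; press=shift 2; turn=shift 3; route=shift 1; bore=shift 1.
Nothing earlier works — the capacity limit rule out every shift before shift 3.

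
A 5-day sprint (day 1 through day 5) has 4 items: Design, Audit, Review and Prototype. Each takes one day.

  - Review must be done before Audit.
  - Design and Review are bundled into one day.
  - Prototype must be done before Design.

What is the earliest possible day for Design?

day 2

Precedence pushes Design to at least day 2; Design must be in the same day as Review, which can't be after day 4, so Design is at most day 4.
Design at day 2 is achievable: Prototype=day 1; Audit=day 3; Design=day 2; Review=day 2.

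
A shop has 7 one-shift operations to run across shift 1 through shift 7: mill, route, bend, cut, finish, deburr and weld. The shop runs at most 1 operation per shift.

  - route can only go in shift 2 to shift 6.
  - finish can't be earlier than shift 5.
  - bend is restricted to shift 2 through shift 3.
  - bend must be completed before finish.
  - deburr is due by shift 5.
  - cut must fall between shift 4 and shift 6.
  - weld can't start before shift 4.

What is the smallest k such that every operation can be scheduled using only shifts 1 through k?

The precedence chain requires at least 2 distinct shifts.
With at most 1 per shift and 7 operations, at least 7 shifts are needed.
finish can't be placed before shift 5, so the schedule must run through at least shift 5.
7 works (last occupied shift: shift 7): for example mill -> shift 7, route -> shift 3, deburr -> shift 1, weld -> shift 6, bend -> shift 2, cut -> shift 4, finish -> shift 5.

7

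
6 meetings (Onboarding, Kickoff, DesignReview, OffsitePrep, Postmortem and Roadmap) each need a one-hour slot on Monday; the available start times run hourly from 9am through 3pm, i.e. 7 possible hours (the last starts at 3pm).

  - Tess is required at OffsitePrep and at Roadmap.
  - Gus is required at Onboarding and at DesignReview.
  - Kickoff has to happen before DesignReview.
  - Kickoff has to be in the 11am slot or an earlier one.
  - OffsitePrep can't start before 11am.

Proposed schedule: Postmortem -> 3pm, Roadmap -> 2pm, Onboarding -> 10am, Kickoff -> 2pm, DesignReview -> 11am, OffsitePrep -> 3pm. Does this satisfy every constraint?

Tess is required at OffsitePrep and at Roadmap — holds.
Gus is required at Onboarding and at DesignReview — holds.
Kickoff has to be in the 11am slot or an earlier one — violated.
OffsitePrep can't start before 11am — holds.
Kickoff has to happen before DesignReview — violated.

No — it violates: Kickoff has to be in the 11am slot or an earlier one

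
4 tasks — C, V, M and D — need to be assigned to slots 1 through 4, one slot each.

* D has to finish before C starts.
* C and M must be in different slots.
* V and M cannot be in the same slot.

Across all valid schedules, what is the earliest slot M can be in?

1

M at 1 is achievable: C=2; D=1; M=1; V=2.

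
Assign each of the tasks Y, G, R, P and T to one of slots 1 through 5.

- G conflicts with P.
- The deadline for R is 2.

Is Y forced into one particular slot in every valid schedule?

No

Y can be 1 (e.g. T=1, Y=1, G=1, R=1, P=2) or 2 (e.g. P -> 2; T -> 1; G -> 1; R -> 1; Y -> 2).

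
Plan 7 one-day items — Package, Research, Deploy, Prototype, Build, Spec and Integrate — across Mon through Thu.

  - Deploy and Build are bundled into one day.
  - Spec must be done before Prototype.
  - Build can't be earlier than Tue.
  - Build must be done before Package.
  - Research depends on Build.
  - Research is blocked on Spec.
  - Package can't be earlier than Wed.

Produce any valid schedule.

Spec in Mon; Prototype in Tue; Package in Wed; Research in Wed; Integrate in Mon; Deploy in Tue; Build in Tue

Checking: Spec(Mon) before Prototype(Tue); Build(Tue) before Package(Wed); Build(Tue) before Research(Wed); Spec(Mon) before Research(Wed); Deploy = Build = Tue; Build=Tue in [Tue,Thu]; Package=Wed in [Wed,Thu].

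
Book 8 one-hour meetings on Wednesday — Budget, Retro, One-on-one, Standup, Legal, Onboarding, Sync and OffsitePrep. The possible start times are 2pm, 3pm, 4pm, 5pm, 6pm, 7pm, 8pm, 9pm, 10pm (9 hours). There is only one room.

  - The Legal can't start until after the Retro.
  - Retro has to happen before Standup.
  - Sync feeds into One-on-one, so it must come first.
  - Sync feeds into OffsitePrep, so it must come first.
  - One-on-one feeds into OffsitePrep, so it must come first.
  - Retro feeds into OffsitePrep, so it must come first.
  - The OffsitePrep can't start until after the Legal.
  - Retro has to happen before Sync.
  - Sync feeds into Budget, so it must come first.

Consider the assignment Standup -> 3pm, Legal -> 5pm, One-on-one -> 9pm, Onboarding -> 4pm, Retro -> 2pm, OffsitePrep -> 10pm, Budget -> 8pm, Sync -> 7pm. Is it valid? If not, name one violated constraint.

Sync feeds into Budget, so it must come first — holds.
Retro has to happen before Standup — holds.
One-on-one feeds into OffsitePrep, so it must come first — holds.
Retro has to happen before Sync — holds.
There is only one room — holds.
The Legal can't start until after the Retro — holds.
Retro feeds into OffsitePrep, so it must come first — holds.
The OffsitePrep can't start until after the Legal — holds.
Sync feeds into OffsitePrep, so it must come first — holds.
Sync feeds into One-on-one, so it must come first — holds.

Valid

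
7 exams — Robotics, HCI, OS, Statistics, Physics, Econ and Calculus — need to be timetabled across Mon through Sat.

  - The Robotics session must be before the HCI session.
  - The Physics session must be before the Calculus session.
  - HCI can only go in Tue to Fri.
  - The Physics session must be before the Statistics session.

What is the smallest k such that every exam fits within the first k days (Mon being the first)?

The precedence chain requires at least 2 distinct days.
2 works (last occupied day: Tue): for example OS -> Mon, Calculus -> Tue, Statistics -> Tue, Econ -> Mon, HCI -> Tue, Robotics -> Mon, Physics -> Mon.

2 days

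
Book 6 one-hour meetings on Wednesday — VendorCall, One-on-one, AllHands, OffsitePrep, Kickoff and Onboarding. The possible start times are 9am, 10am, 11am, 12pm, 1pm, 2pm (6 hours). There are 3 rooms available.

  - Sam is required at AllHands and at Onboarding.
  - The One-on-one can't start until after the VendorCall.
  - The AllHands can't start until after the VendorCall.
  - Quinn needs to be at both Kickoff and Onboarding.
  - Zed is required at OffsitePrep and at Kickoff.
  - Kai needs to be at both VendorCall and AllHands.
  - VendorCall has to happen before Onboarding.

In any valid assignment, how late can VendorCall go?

12pm

Downstream work caps VendorCall at 1pm.
VendorCall at 12pm is achievable: OffsitePrep=9am; AllHands=1pm; Kickoff=10am; One-on-one=1pm; VendorCall=12pm; Onboarding=2pm.
Nothing later works — the conflict and capacity constraints rule out every hour after 12pm.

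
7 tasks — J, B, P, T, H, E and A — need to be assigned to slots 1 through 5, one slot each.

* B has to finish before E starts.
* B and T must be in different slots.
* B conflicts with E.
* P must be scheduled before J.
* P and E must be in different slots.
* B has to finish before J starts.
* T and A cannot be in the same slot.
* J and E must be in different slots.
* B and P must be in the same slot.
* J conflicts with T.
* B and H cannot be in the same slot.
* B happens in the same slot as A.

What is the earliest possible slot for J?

2

Precedence pushes J to at least 2.
J at 2 is achievable: J in 2, H in 2, B in 1, P in 1, A in 1, T in 3, E in 3.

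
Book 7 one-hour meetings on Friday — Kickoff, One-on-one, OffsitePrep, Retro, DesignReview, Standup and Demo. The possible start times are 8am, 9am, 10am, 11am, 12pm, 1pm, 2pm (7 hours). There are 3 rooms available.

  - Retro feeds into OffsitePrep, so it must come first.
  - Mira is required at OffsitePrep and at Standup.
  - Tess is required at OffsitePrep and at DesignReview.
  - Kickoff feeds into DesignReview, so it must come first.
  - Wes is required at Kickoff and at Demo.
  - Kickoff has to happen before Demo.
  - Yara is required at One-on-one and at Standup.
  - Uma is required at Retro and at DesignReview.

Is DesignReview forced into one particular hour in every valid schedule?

No

DesignReview can be 9am (e.g. Demo -> 9am; One-on-one -> 8am; Kickoff -> 8am; OffsitePrep -> 10am; Retro -> 8am; Standup -> 9am; DesignReview -> 9am) or 10am (e.g. DesignReview -> 10am; Retro -> 8am; Kickoff -> 8am; Standup -> 10am; Demo -> 9am; One-on-one -> 8am; OffsitePrep -> 9am).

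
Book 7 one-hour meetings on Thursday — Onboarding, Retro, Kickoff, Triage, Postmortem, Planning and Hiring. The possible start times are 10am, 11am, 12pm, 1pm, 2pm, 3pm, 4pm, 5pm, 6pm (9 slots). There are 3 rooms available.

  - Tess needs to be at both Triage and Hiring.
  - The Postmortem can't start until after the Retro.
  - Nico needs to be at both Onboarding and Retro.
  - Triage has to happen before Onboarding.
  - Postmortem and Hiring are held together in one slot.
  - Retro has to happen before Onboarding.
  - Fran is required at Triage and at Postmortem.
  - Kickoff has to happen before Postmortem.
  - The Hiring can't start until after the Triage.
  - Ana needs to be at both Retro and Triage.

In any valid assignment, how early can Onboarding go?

Precedence pushes Onboarding to at least 11am.
Onboarding at 12pm is achievable: Retro -> 10am, Onboarding -> 12pm, Hiring -> 12pm, Kickoff -> 10am, Planning -> 10am, Triage -> 11am, Postmortem -> 12pm.
Nothing earlier works — the conflict and capacity constraints rule out every slot before 12pm.

12pm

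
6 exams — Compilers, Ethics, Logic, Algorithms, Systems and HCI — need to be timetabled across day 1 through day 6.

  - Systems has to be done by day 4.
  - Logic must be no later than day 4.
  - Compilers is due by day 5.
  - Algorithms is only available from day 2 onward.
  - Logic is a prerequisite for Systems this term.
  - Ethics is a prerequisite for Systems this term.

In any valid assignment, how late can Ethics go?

Downstream work caps Ethics at day 3.
Ethics at day 3 is achievable: Compilers -> day 1, HCI -> day 1, Ethics -> day 3, Logic -> day 1, Algorithms -> day 2, Systems -> day 4.

day 3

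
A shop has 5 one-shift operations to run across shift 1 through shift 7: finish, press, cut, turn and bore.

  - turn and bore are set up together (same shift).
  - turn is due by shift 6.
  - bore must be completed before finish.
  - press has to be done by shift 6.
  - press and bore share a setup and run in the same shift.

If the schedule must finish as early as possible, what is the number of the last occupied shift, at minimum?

shift 2

The precedence chain requires at least 2 distinct shifts.
2 works (last occupied shift: shift 2): for example cut -> shift 1; bore -> shift 1; press -> shift 1; turn -> shift 1; finish -> shift 2.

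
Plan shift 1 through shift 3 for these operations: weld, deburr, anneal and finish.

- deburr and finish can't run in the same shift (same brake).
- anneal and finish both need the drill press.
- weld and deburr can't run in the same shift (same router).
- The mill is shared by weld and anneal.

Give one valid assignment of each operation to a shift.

finish -> shift 1; anneal -> shift 2; weld -> shift 1; deburr -> shift 2

Checking: weld(shift 1) != deburr(shift 2); weld(shift 1) != anneal(shift 2); deburr(shift 2) != finish(shift 1); anneal(shift 2) != finish(shift 1).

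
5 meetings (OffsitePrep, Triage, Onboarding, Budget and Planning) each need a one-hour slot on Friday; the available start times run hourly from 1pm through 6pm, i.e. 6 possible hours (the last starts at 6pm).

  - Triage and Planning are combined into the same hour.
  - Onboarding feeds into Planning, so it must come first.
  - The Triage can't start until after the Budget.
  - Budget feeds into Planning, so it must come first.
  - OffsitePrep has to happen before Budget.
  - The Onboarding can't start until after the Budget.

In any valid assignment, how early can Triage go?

4pm

Triage must be in the same hour as Planning, which can't be before 4pm, so Triage is at least 4pm.
Triage at 4pm is achievable: Triage -> 4pm, Budget -> 2pm, Planning -> 4pm, OffsitePrep -> 1pm, Onboarding -> 3pm.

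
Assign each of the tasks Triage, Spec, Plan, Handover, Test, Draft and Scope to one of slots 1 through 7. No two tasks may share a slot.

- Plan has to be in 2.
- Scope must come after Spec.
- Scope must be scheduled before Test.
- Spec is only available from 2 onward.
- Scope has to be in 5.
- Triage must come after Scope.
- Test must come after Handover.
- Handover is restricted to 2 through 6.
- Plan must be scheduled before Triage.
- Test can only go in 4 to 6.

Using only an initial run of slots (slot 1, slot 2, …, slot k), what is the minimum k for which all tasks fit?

7 slots

The precedence chain requires at least 3 distinct slots.
With at most 1 per slot and 7 tasks, at least 7 slots are needed.
Propagating the time windows through the other constraints, Triage can't land before 6, so the schedule must run through at least slot 6.
7 works (last occupied slot: 7): for example Test=6, Handover=3, Scope=5, Plan=2, Draft=1, Spec=4, Triage=7.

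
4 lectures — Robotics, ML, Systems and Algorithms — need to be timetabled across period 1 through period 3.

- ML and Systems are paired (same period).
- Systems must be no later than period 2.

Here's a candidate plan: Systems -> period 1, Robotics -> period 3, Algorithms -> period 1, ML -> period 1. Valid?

ML and Systems are paired (same period) — holds.
Systems must be no later than period 2 — holds.

Yes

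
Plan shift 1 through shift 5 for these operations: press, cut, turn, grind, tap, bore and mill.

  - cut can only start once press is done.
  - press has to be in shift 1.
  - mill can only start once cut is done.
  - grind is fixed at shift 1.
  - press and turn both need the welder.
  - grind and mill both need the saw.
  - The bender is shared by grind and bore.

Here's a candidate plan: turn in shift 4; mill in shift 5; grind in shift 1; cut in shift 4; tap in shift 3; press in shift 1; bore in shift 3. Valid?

Yes, all constraints hold

cut can only start once press is done — holds.
grind and mill both need the saw — holds.
mill can only start once cut is done — holds.
press and turn both need the welder — holds.
The bender is shared by grind and bore — holds.
grind is fixed at shift 1 — holds.
press has to be in shift 1 — holds.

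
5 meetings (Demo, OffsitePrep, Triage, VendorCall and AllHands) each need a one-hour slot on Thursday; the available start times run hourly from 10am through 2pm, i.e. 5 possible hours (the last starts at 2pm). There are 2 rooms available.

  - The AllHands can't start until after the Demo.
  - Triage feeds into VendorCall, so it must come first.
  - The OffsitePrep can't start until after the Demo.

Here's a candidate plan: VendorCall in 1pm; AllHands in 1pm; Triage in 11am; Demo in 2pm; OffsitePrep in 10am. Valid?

No. The OffsitePrep can't start until after the Demo is not satisfied.

There are 2 rooms available — holds.
The AllHands can't start until after the Demo — violated.
The OffsitePrep can't start until after the Demo — violated.
Triage feeds into VendorCall, so it must come first — holds.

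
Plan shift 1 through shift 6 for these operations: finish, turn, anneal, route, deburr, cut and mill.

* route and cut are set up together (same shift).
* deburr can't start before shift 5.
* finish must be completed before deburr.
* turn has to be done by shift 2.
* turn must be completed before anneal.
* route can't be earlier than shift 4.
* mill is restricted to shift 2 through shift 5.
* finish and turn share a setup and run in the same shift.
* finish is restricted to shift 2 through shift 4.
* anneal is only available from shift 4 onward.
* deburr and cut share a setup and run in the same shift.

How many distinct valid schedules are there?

Splitting on anneal: it can be shift 4 (8), shift 5 (8), shift 6 (8). Listing each branch's schedules as (finish, turn, route, deburr, cut, mill) by shift number:
anneal=shift 4: (2,2,5,5,5,2) (2,2,5,5,5,3) (2,2,5,5,5,4) (2,2,5,5,5,5) (2,2,6,6,6,2) (2,2,6,6,6,3) (2,2,6,6,6,4) (2,2,6,6,6,5) — 8.
anneal=shift 5: (2,2,5,5,5,2) (2,2,5,5,5,3) (2,2,5,5,5,4) (2,2,5,5,5,5) (2,2,6,6,6,2) (2,2,6,6,6,3) (2,2,6,6,6,4) (2,2,6,6,6,5) — 8.
anneal=shift 6: (2,2,5,5,5,2) (2,2,5,5,5,3) (2,2,5,5,5,4) (2,2,5,5,5,5) (2,2,6,6,6,2) (2,2,6,6,6,3) (2,2,6,6,6,4) (2,2,6,6,6,5) — 8.
Summing: 8 + 8 + 8 = 24.

24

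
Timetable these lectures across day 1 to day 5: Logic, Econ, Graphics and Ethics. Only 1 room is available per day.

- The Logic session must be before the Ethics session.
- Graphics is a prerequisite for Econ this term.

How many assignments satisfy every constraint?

30

Splitting on Logic: it can be day 1 (12), day 2 (9), day 3 (6), day 4 (3). Listing each branch's schedules as (Econ, Graphics, Ethics) by day number:
Logic=day 1: (3,2,4) (3,2,5) (4,2,3) (4,2,5) (4,3,2) (4,3,5) (5,2,3) (5,2,4) (5,3,2) (5,3,4) (5,4,2) (5,4,3) — 12.
Logic=day 2: (3,1,4) (3,1,5) (4,1,3) (4,1,5) (4,3,5) (5,1,3) (5,1,4) (5,3,4) (5,4,3) — 9.
Logic=day 3: (2,1,4) (2,1,5) (4,1,5) (4,2,5) (5,1,4) (5,2,4) — 6.
Logic=day 4: (2,1,5) (3,1,5) (3,2,5) — 3.
Summing: 12 + 9 + 6 + 3 = 30.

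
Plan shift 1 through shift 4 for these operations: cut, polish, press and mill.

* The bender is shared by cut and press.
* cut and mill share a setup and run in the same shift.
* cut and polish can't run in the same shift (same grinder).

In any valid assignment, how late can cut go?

cut at shift 4 is achievable: cut in shift 4; polish in shift 1; mill in shift 4; press in shift 1.

shift 4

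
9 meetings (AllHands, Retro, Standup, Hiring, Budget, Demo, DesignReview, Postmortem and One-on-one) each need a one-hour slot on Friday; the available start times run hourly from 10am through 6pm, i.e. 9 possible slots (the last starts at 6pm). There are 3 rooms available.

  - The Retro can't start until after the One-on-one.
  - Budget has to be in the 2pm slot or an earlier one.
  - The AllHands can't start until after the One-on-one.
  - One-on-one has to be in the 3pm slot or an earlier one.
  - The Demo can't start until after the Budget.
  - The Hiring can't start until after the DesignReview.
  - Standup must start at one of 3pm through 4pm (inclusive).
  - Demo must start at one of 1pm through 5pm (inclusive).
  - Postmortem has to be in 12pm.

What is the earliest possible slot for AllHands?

11am

Precedence pushes AllHands to at least 11am.
AllHands at 11am is achievable: Budget in 10am; Retro in 11am; AllHands in 11am; Postmortem in 12pm; Hiring in 11am; One-on-one in 10am; DesignReview in 10am; Demo in 1pm; Standup in 3pm.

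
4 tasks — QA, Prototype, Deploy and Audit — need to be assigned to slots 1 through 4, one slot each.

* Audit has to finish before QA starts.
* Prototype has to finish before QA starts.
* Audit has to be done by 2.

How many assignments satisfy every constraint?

44

Splitting on QA: it can be 2 (4), 3 (16), 4 (24). Listing each branch's schedules as (Prototype, Deploy, Audit):
QA=2: (1,1,1) (1,2,1) (1,3,1) (1,4,1) — 4.
QA=3: (1,1,1) (1,1,2) (1,2,1) (1,2,2) (1,3,1) (1,3,2) (1,4,1) (1,4,2) (2,1,1) (2,1,2) (2,2,1) (2,2,2) (2,3,1) (2,3,2) (2,4,1) (2,4,2) — 16.
QA=4: (1,1,1) (1,1,2) (1,2,1) (1,2,2) (1,3,1) (1,3,2) (1,4,1) (1,4,2) (2,1,1) (2,1,2) (2,2,1) (2,2,2) (2,3,1) (2,3,2) (2,4,1) (2,4,2) (3,1,1) (3,1,2) (3,2,1) (3,2,2) (3,3,1) (3,3,2) (3,4,1) (3,4,2) — 24.
Summing: 4 + 16 + 24 = 44.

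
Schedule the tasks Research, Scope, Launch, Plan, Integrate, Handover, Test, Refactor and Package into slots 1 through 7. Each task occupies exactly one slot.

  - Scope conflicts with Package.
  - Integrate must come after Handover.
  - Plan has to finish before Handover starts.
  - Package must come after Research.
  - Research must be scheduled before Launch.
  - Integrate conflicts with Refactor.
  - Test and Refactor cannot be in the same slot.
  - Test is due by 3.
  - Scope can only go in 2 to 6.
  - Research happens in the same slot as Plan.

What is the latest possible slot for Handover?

Precedence pushes Handover to at least 2; downstream work caps Handover at 6.
Handover at 6 is achievable: Test -> 1, Integrate -> 7, Refactor -> 2, Package -> 3, Handover -> 6, Launch -> 2, Research -> 1, Plan -> 1, Scope -> 2.

6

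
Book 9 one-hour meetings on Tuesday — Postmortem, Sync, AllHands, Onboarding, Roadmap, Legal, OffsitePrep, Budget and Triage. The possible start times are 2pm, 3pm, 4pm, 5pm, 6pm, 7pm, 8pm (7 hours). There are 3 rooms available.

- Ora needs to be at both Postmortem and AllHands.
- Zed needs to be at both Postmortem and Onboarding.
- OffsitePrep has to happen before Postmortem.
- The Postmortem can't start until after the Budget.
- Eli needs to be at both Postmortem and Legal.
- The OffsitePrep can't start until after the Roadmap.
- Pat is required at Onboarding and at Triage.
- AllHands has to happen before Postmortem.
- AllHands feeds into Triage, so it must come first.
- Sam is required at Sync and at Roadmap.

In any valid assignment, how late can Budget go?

Downstream work caps Budget at 7pm.
Budget at 7pm is achievable: Onboarding=2pm, Postmortem=8pm, AllHands=2pm, Sync=3pm, Triage=3pm, Legal=4pm, OffsitePrep=3pm, Roadmap=2pm, Budget=7pm.

7pm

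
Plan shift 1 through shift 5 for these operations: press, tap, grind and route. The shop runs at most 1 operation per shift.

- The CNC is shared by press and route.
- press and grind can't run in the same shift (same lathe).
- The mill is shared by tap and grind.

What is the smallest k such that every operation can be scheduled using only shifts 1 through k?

4 shifts

With at most 1 per shift and 4 operations, at least 4 shifts are needed.
4 works (last occupied shift: shift 4): for example press in shift 1; grind in shift 3; route in shift 4; tap in shift 2.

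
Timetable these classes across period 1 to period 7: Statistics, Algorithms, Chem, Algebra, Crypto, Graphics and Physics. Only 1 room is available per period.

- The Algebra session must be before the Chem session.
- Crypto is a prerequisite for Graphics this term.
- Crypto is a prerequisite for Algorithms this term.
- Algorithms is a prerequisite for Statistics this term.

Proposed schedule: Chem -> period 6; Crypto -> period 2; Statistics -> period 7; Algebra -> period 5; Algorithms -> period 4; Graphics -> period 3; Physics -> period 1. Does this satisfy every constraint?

Yes, all constraints hold

Algorithms is a prerequisite for Statistics this term — holds.
Crypto is a prerequisite for Algorithms this term — holds.
Only 1 room is available per period — holds.
Crypto is a prerequisite for Graphics this term — holds.
The Algebra session must be before the Chem session — holds.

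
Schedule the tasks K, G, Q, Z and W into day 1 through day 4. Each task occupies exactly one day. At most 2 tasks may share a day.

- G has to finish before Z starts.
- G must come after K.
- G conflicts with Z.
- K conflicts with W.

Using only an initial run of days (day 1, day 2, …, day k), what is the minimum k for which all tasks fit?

The precedence chain requires at least 3 distinct days.
With at most 2 per day and 5 tasks, at least 3 days are needed.
3 works (last occupied day: day 3): for example K -> day 1; W -> day 2; Q -> day 1; Z -> day 3; G -> day 2.

3 days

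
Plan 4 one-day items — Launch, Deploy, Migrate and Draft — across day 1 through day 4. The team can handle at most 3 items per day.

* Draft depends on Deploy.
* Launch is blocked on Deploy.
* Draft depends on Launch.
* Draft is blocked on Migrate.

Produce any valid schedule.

Launch in day 2; Deploy in day 1; Draft in day 3; Migrate in day 1

Checking: Deploy(day 1) before Launch(day 2); Launch(day 2) before Draft(day 3); Deploy(day 1) before Draft(day 3); Migrate(day 1) before Draft(day 3); max 2 per day (cap 3).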